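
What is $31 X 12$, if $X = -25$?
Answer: $-9300$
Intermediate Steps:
$31 X 12 = 31 \left(-25\right) 12 = \left(-775\right) 12 = -9300$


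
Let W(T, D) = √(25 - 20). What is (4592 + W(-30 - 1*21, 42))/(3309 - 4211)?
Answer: -56/11 - √5/902 ≈ -5.0934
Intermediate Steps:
W(T, D) = √5
(4592 + W(-30 - 1*21, 42))/(3309 - 4211) = (4592 + √5)/(3309 - 4211) = (4592 + √5)/(-902) = (4592 + √5)*(-1/902) = -56/11 - √5/902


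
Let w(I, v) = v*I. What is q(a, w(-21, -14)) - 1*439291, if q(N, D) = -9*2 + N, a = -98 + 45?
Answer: -439362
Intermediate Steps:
w(I, v) = I*v
a = -53
q(N, D) = -18 + N
q(a, w(-21, -14)) - 1*439291 = (-18 - 53) - 1*439291 = -71 - 439291 = -439362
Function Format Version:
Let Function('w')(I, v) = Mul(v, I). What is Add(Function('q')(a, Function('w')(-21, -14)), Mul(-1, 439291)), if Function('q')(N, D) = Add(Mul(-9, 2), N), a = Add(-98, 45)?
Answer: -439362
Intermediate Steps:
Function('w')(I, v) = Mul(I, v)
a = -53
Function('q')(N, D) = Add(-18, N)
Add(Function('q')(a, Function('w')(-21, -14)), Mul(-1, 439291)) = Add(Add(-18, -53), Mul(-1, 439291)) = Add(-71, -439291) = -439362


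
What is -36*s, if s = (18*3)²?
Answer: -104976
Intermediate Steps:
s = 2916 (s = 54² = 2916)
-36*s = -36*2916 = -104976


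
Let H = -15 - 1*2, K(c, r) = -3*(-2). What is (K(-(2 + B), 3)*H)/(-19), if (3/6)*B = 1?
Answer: 102/19 ≈ 5.3684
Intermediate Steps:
B = 2 (B = 2*1 = 2)
K(c, r) = 6
H = -17 (H = -15 - 2 = -17)
(K(-(2 + B), 3)*H)/(-19) = (6*(-17))/(-19) = -102*(-1/19) = 102/19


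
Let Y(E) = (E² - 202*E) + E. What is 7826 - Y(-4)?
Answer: 7006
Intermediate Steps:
Y(E) = E² - 201*E
7826 - Y(-4) = 7826 - (-4)*(-201 - 4) = 7826 - (-4)*(-205) = 7826 - 1*820 = 7826 - 820 = 7006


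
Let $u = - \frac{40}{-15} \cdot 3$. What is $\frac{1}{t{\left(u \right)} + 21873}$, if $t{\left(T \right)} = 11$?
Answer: $\frac{1}{21884} \approx 4.5695 \cdot 10^{-5}$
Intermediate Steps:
$u = 8$ ($u = \left(-40\right) \left(- \frac{1}{15}\right) 3 = \frac{8}{3} \cdot 3 = 8$)
$\frac{1}{t{\left(u \right)} + 21873} = \frac{1}{11 + 21873} = \frac{1}{21884}$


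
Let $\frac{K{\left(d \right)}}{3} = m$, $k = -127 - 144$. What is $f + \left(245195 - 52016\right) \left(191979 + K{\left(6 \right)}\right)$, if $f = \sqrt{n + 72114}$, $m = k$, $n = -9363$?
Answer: $36929256714 + \sqrt{62751} \approx 3.6929 \cdot 10^{10}$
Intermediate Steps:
$k = -271$
$m = -271$
$K{\left(d \right)} = -813$ ($K{\left(d \right)} = 3 \left(-271\right) = -813$)
$f = \sqrt{62751}$ ($f = \sqrt{-9363 + 72114} = \sqrt{62751} \approx 250.5$)
$f + \left(245195 - 52016\right) \left(191979 + K{\left(6 \right)}\right) = \sqrt{62751} + \left(245195 - 52016\right) \left(191979 - 813\right) = \sqrt{62751} + 193179 \cdot 191166 = \sqrt{62751} + 36929256714 = 36929256714 + \sqrt{62751}$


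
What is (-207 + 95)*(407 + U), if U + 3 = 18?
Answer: -47264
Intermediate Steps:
U = 15 (U = -3 + 18 = 15)
(-207 + 95)*(407 + U) = (-207 + 95)*(407 + 15) = -112*422 = -47264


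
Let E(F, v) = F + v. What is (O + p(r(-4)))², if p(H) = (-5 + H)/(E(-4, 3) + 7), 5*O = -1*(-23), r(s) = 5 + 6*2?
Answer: 1089/25 ≈ 43.560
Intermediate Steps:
r(s) = 17 (r(s) = 5 + 12 = 17)
O = 23/5 (O = (-1*(-23))/5 = (⅕)*23 = 23/5 ≈ 4.6000)
p(H) = -⅚ + H/6 (p(H) = (-5 + H)/((-4 + 3) + 7) = (-5 + H)/(-1 + 7) = (-5 + H)/6 = (-5 + H)*(⅙) = -⅚ + H/6)
(O + p(r(-4)))² = (23/5 + (-⅚ + (⅙)*17))² = (23/5 + (-⅚ + 17/6))² = (23/5 + 2)² = (33/5)² = 1089/25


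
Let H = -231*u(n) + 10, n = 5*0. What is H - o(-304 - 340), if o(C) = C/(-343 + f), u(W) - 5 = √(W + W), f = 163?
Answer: -51686/45 ≈ -1148.6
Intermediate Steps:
n = 0
u(W) = 5 + √2*√W (u(W) = 5 + √(W + W) = 5 + √(2*W) = 5 + √2*√W)
H = -1145 (H = -231*(5 + √2*√0) + 10 = -231*(5 + √2*0) + 10 = -231*(5 + 0) + 10 = -231*5 + 10 = -1155 + 10 = -1145)
o(C) = -C/180 (o(C) = C/(-343 + 163) = C/(-180) = C*(-1/180) = -C/180)
H - o(-304 - 340) = -1145 - (-1)*(-304 - 340)/180 = -1145 - (-1)*(-644)/180 = -1145 - 1*161/45 = -1145 - 161/45 = -51686/45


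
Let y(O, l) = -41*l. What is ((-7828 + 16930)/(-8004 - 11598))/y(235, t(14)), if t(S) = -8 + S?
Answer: 37/19602 ≈ 0.0018876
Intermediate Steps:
((-7828 + 16930)/(-8004 - 11598))/y(235, t(14)) = ((-7828 + 16930)/(-8004 - 11598))/((-41*(-8 + 14))) = (9102/(-19602))/((-41*6)) = (9102*(-1/19602))/(-246) = -1517/3267*(-1/246) = 37/19602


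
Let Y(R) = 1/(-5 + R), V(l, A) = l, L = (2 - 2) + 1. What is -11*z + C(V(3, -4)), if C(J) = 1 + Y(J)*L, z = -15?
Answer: 331/2 ≈ 165.50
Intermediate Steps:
L = 1 (L = 0 + 1 = 1)
C(J) = 1 + 1/(-5 + J)
-11*z + C(V(3, -4)) = -11*(-15) + (-4 + 3)/(-5 + 3) = 165 - 1/(-2) = 165 - ½*(-1) = 165 + ½ = 331/2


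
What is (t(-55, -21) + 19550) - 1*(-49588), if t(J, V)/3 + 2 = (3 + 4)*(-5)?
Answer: 69027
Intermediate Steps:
t(J, V) = -111 (t(J, V) = -6 + 3*((3 + 4)*(-5)) = -6 + 3*(7*(-5)) = -6 + 3*(-35) = -6 - 105 = -111)
(t(-55, -21) + 19550) - 1*(-49588) = (-111 + 19550) - 1*(-49588) = 19439 + 49588 = 69027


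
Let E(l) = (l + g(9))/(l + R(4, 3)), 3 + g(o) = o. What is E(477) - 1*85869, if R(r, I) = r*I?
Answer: -13996486/163 ≈ -85868.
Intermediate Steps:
R(r, I) = I*r
g(o) = -3 + o
E(l) = (6 + l)/(12 + l) (E(l) = (l + (-3 + 9))/(l + 3*4) = (l + 6)/(l + 12) = (6 + l)/(12 + l))
E(477) - 1*85869 = (6 + 477)/(12 + 477) - 1*85869 = 483/489 - 85869 = (1/489)*483 - 85869 = 161/163 - 85869 = -13996486/163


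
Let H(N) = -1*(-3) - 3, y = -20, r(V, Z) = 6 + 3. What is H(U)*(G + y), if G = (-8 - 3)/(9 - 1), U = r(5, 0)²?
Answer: 0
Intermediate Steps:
r(V, Z) = 9
U = 81 (U = 9² = 81)
H(N) = 0 (H(N) = 3 - 3 = 0)
G = -11/8 ≈ -1.3750
H(U)*(G + y) = 0*(-11/8 - 20) = 0*(-171/8) = 0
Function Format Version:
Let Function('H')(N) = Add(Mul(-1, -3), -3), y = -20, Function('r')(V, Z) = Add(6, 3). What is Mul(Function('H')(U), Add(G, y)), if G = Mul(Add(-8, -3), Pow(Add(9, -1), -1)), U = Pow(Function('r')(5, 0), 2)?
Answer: 0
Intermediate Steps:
Function('r')(V, Z) = 9
U = 81 (U = Pow(9, 2) = 81)
Function('H')(N) = 0 (Function('H')(N) = Add(3, -3) = 0)
G = Rational(-11, 8) (G = Mul(-11, Pow(8, -1)) = Mul(-11, Rational(1, 8)) = Rational(-11, 8) ≈ -1.3750)
Mul(Function('H')(U), Add(G, y)) = Mul(0, Add(Rational(-11, 8), -20)) = Mul(0, Rational(-171, 8)) = 0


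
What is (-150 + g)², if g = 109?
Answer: 1681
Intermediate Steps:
(-150 + g)² = (-150 + 109)² = (-41)² = 1681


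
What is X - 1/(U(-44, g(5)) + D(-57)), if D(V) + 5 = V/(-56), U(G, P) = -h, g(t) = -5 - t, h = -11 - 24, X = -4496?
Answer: -7809608/1737 ≈ -4496.0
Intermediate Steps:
h = -35
U(G, P) = 35 (U(G, P) = -1*(-35) = 35)
D(V) = -5 - V/56 (D(V) = -5 + V/(-56) = -5 + V*(-1/56) = -5 - V/56)
X - 1/(U(-44, g(5)) + D(-57)) = -4496 - 1/(35 + (-5 - 1/56*(-57))) = -4496 - 1/(35 + (-5 + 57/56)) = -4496 - 1/(35 - 223/56) = -4496 - 1/1737/56 = -4496 - 1*56/1737 = -4496 - 56/1737 = -7809608/1737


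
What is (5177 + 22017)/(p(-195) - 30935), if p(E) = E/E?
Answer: -13597/15467 ≈ -0.87910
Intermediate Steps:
p(E) = 1
(5177 + 22017)/(p(-195) - 30935) = (5177 + 22017)/(1 - 30935) = 27194/(-30934) = 27194*(-1/30934) = -13597/15467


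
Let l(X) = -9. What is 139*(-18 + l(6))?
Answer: -3753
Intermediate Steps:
139*(-18 + l(6)) = 139*(-18 - 9) = 139*(-27) = -3753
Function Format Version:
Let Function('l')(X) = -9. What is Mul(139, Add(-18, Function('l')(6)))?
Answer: -3753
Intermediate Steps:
Mul(139, Add(-18, Function('l')(6))) = Mul(139, Add(-18, -9)) = Mul(139, -27) = -3753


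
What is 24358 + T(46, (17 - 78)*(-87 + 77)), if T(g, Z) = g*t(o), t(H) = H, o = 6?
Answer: 24634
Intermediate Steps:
T(g, Z) = 6*g (T(g, Z) = g*6 = 6*g)
24358 + T(46, (17 - 78)*(-87 + 77)) = 24358 + 6*46 = 24358 + 276 = 24634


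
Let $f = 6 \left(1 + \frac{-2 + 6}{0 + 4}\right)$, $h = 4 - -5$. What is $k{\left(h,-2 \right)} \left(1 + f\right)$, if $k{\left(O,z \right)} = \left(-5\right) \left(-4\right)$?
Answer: $260$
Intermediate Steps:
$h = 9$ ($h = 4 + 5 = 9$)
$f = 12$ ($f = 6 \left(1 + \frac{4}{4}\right) = 6 \left(1 + 4 \cdot \frac{1}{4}\right) = 6 \left(1 + 1\right) = 6 \cdot 2 = 12$)
$k{\left(O,z \right)} = 20$
$k{\left(h,-2 \right)} \left(1 + f\right) = 20 \left(1 + 12\right) = 20 \cdot 13 = 260$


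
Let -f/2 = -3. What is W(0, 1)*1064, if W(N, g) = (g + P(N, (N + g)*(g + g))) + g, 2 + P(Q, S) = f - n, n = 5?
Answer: 1064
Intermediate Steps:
f = 6 (f = -2*(-3) = 6)
P(Q, S) = -1 (P(Q, S) = -2 + (6 - 1*5) = -2 + (6 - 5) = -2 + 1 = -1)
W(N, g) = -1 + 2*g (W(N, g) = (g - 1) + g = (-1 + g) + g = -1 + 2*g)
W(0, 1)*1064 = (-1 + 2*1)*1064 = (-1 + 2)*1064 = 1*1064 = 1064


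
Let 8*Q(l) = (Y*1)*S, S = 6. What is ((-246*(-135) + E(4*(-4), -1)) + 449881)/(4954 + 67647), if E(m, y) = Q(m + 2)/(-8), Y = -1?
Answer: 15458915/2323232 ≈ 6.6541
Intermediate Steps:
Q(l) = -¾ (Q(l) = (-1*1*6)/8 = (-1*6)/8 = (⅛)*(-6) = -¾)
E(m, y) = 3/32 (E(m, y) = -¾/(-8) = -¾*(-⅛) = 3/32)
((-246*(-135) + E(4*(-4), -1)) + 449881)/(4954 + 67647) = ((-246*(-135) + 3/32) + 449881)/(4954 + 67647) = ((33210 + 3/32) + 449881)/72601 = (1062723/32 + 449881)*(1/72601) = (15458915/32)*(1/72601) = 15458915/2323232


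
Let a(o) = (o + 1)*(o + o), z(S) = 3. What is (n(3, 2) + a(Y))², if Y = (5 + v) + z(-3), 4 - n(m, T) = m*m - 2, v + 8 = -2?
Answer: 1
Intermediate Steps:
v = -10 (v = -8 - 2 = -10)
n(m, T) = 6 - m² (n(m, T) = 4 - (m*m - 2) = 4 - (m² - 2) = 4 - (-2 + m²) = 4 + (2 - m²) = 6 - m²)
Y = -2 (Y = (5 - 10) + 3 = -5 + 3 = -2)
a(o) = 2*o*(1 + o) (a(o) = (1 + o)*(2*o) = 2*o*(1 + o))
(n(3, 2) + a(Y))² = ((6 - 1*3²) + 2*(-2)*(1 - 2))² = ((6 - 1*9) + 2*(-2)*(-1))² = ((6 - 9) + 4)² = (-3 + 4)² = 1² = 1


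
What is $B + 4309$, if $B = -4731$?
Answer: $-422$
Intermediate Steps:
$B + 4309 = -4731 + 4309 = -422$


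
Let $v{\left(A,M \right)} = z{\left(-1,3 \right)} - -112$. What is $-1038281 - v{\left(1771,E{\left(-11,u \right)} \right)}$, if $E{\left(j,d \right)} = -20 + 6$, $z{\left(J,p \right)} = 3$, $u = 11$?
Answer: $-1038396$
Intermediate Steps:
$E{\left(j,d \right)} = -14$
$v{\left(A,M \right)} = 115$ ($v{\left(A,M \right)} = 3 - -112 = 3 + 112 = 115$)
$-1038281 - v{\left(1771,E{\left(-11,u \right)} \right)} = -1038281 - 115 = -1038396$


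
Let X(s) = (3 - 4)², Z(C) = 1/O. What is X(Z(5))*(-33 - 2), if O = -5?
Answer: -35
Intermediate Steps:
Z(C) = -⅕ (Z(C) = 1/(-5) = -⅕)
X(s) = 1 (X(s) = (-1)² = 1)
X(Z(5))*(-33 - 2) = 1*(-33 - 2) = 1*(-35) = -35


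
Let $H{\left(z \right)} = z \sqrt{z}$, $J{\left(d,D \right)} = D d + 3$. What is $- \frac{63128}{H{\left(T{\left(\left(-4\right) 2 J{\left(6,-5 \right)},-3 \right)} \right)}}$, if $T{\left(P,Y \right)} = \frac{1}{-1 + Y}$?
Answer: $- 505024 i \approx - 5.0502 \cdot 10^{5} i$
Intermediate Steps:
$J{\left(d,D \right)} = 3 + D d$
$H{\left(z \right)} = z^{\frac{3}{2}}$
$- \frac{63128}{H{\left(T{\left(\left(-4\right) 2 J{\left(6,-5 \right)},-3 \right)} \right)}} = - \frac{63128}{\left(\frac{1}{-1 - 3}\right)^{\frac{3}{2}}} = - \frac{63128}{\left(\frac{1}{-4}\right)^{\frac{3}{2}}} = - \frac{63128}{\left(- \frac{1}{4}\right)^{\frac{3}{2}}} = - \frac{63128}{\left(- \frac{1}{8}\right) i} = - 63128 \cdot 8 i = - 505024 i$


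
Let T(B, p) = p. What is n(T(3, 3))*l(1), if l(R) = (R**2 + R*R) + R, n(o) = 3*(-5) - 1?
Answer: -48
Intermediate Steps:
n(o) = -16 (n(o) = -15 - 1 = -16)
l(R) = R + 2*R**2 (l(R) = (R**2 + R**2) + R = 2*R**2 + R = R + 2*R**2)
n(T(3, 3))*l(1) = -16*(1 + 2*1) = -16*(1 + 2) = -16*3 = -48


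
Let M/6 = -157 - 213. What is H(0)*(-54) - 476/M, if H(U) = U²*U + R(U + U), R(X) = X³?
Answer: 119/555 ≈ 0.21441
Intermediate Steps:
M = -2220 (M = 6*(-157 - 213) = 6*(-370) = -2220)
H(U) = 9*U³ (H(U) = U²*U + (U + U)³ = U³ + (2*U)³ = U³ + 8*U³ = 9*U³)
H(0)*(-54) - 476/M = (9*0³)*(-54) - 476/(-2220) = (9*0)*(-54) - 476*(-1/2220) = 0*(-54) + 119/555 = 0 + 119/555 = 119/555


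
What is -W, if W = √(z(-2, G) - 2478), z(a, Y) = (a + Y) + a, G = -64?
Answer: -I*√2546 ≈ -50.458*I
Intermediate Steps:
z(a, Y) = Y + 2*a (z(a, Y) = (Y + a) + a = Y + 2*a)
W = I*√2546 (W = √((-64 + 2*(-2)) - 2478) = √((-64 - 4) - 2478) = √(-68 - 2478) = √(-2546) = I*√2546 ≈ 50.458*I)
-W = -I*√2546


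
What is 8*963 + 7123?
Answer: 14827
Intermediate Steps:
8*963 + 7123 = 7704 + 7123 = 14827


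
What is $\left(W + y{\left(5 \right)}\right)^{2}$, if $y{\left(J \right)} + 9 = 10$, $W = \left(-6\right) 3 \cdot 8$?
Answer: $20449$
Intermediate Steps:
$W = -144$ ($W = \left(-18\right) 8 = -144$)
$y{\left(J \right)} = 1$ ($y{\left(J \right)} = -9 + 10 = 1$)
$\left(W + y{\left(5 \right)}\right)^{2} = \left(-144 + 1\right)^{2} = \left(-143\right)^{2} = 20449$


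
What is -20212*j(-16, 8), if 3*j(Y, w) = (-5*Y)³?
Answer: -10348544000/3 ≈ -3.4495e+9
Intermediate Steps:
j(Y, w) = -125*Y³/3 (j(Y, w) = (-5*Y)³/3 = (-125*Y³)/3 = -125*Y³/3)
-20212*j(-16, 8) = -(-2526500)*(-16)³/3 = -(-2526500)*(-4096)/3 = -20212*512000/3 = -10348544000/3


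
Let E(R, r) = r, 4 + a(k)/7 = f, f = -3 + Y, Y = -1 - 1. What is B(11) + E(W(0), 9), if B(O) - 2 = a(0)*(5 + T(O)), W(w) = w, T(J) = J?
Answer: -997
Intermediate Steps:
Y = -2
f = -5 (f = -3 - 2 = -5)
a(k) = -63 (a(k) = -28 + 7*(-5) = -28 - 35 = -63)
B(O) = -313 - 63*O (B(O) = 2 - 63*(5 + O) = 2 + (-315 - 63*O) = -313 - 63*O)
B(11) + E(W(0), 9) = (-313 - 63*11) + 9 = (-313 - 693) + 9 = -1006 + 9 = -997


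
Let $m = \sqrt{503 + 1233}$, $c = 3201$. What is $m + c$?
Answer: $3201 + 2 \sqrt{434} \approx 3242.7$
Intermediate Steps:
$m = 2 \sqrt{434}$ ($m = \sqrt{1736} = 2 \sqrt{434} \approx 41.665$)
$m + c = 2 \sqrt{434} + 3201 = 3201 + 2 \sqrt{434}$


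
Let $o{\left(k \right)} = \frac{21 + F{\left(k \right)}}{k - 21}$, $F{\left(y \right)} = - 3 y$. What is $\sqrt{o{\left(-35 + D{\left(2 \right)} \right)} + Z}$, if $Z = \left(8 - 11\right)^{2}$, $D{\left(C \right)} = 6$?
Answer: $\frac{3 \sqrt{19}}{5} \approx 2.6153$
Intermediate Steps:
$Z = 9$ ($Z = \left(-3\right)^{2} = 9$)
$o{\left(k \right)} = \frac{21 - 3 k}{-21 + k}$ ($o{\left(k \right)} = \frac{21 - 3 k}{k - 21} = \frac{21 - 3 k}{-21 + k}$)
$\sqrt{o{\left(-35 + D{\left(2 \right)} \right)} + Z} = \sqrt{\frac{3 \left(7 - \left(-35 + 6\right)\right)}{-21 + \left(-35 + 6\right)} + 9} = \sqrt{\frac{3 \left(7 - -29\right)}{-21 - 29} + 9} = \sqrt{\frac{3 \left(7 + 29\right)}{-50} + 9} = \sqrt{3 \left(- \frac{1}{50}\right) 36 + 9} = \sqrt{- \frac{54}{25} + 9} = \sqrt{\frac{171}{25}} = \frac{3 \sqrt{19}}{5}$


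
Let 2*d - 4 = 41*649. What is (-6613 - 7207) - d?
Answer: -54253/2 ≈ -27127.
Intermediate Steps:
d = 26613/2 (d = 2 + (41*649)/2 = 2 + (½)*26609 = 2 + 26609/2 = 26613/2 ≈ 13307.)
(-6613 - 7207) - d = (-6613 - 7207) - 1*26613/2 = -13820 - 26613/2 = -54253/2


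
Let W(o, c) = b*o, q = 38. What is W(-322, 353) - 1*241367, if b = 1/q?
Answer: -4586134/19 ≈ -2.4138e+5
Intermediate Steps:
b = 1/38 ≈ 0.026316
W(o, c) = o/38
W(-322, 353) - 1*241367 = (1/38)*(-322) - 1*241367 = -161/19 - 241367 = -4586134/19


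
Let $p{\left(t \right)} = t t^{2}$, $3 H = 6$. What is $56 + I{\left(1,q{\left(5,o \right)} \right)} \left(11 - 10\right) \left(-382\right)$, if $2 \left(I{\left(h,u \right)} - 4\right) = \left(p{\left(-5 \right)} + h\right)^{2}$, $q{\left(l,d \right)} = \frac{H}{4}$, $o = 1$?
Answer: $-2938288$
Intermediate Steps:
$H = 2$ ($H = \frac{1}{3} \cdot 6 = 2$)
$p{\left(t \right)} = t^{3}$
$q{\left(l,d \right)} = \frac{1}{2}$ ($q{\left(l,d \right)} = \frac{2}{4} = 2 \cdot \frac{1}{4} = \frac{1}{2}$)
$I{\left(h,u \right)} = 4 + \frac{\left(-125 + h\right)^{2}}{2}$ ($I{\left(h,u \right)} = 4 + \frac{\left(\left(-5\right)^{3} + h\right)^{2}}{2} = 4 + \frac{\left(-125 + h\right)^{2}}{2}$)
$56 + I{\left(1,q{\left(5,o \right)} \right)} \left(11 - 10\right) \left(-382\right) = 56 + \left(4 + \frac{\left(-125 + 1\right)^{2}}{2}\right) \left(11 - 10\right) \left(-382\right) = 56 + \left(4 + \frac{\left(-124\right)^{2}}{2}\right) 1 \left(-382\right) = 56 + \left(4 + \frac{1}{2} \cdot 15376\right) 1 \left(-382\right) = 56 + \left(4 + 7688\right) 1 \left(-382\right) = 56 + 7692 \cdot 1 \left(-382\right) = 56 + 7692 \left(-382\right) = 56 - 2938344 = -2938288$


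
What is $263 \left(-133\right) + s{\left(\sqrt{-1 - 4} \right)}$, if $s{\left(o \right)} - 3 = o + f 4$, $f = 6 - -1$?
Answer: $-34948 + i \sqrt{5} \approx -34948.0 + 2.2361 i$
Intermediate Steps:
$f = 7$ ($f = 6 + 1 = 7$)
$s{\left(o \right)} = 31 + o$ ($s{\left(o \right)} = 3 + \left(o + 7 \cdot 4\right) = 3 + \left(o + 28\right) = 3 + \left(28 + o\right) = 31 + o$)
$263 \left(-133\right) + s{\left(\sqrt{-1 - 4} \right)} = 263 \left(-133\right) + \left(31 + \sqrt{-1 - 4}\right) = -34979 + \left(31 + \sqrt{-5}\right) = -34979 + \left(31 + i \sqrt{5}\right) = -34948 + i \sqrt{5}$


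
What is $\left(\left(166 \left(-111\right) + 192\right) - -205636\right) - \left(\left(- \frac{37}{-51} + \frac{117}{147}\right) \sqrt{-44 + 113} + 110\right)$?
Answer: $187292 - \frac{3802 \sqrt{69}}{2499} \approx 1.8728 \cdot 10^{5}$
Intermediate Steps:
$\left(\left(166 \left(-111\right) + 192\right) - -205636\right) - \left(\left(- \frac{37}{-51} + \frac{117}{147}\right) \sqrt{-44 + 113} + 110\right) = \left(\left(-18426 + 192\right) + 205636\right) - \left(\left(\left(-37\right) \left(- \frac{1}{51}\right) + 117 \cdot \frac{1}{147}\right) \sqrt{69} + 110\right) = \left(-18234 + 205636\right) - \left(\left(\frac{37}{51} + \frac{39}{49}\right) \sqrt{69} + 110\right) = 187402 - \left(\frac{3802 \sqrt{69}}{2499} + 110\right) = 187402 - \left(110 + \frac{3802 \sqrt{69}}{2499}\right) = 187292 - \frac{3802 \sqrt{69}}{2499}$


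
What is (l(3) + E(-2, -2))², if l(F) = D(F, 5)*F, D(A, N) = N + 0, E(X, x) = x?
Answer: 169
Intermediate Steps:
D(A, N) = N
l(F) = 5*F
(l(3) + E(-2, -2))² = (5*3 - 2)² = (15 - 2)² = 13² = 169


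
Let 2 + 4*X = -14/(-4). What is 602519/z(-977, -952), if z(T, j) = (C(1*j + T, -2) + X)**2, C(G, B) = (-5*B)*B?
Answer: 38561216/24649 ≈ 1564.4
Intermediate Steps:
C(G, B) = -5*B**2
X = 3/8 (X = -1/2 + (-14/(-4))/4 = -1/2 + (-14*(-1/4))/4 = -1/2 + (1/4)*(7/2) = -1/2 + 7/8 = 3/8 ≈ 0.37500)
z(T, j) = 24649/64 (z(T, j) = (-5*(-2)**2 + 3/8)**2 = (-5*4 + 3/8)**2 = (-20 + 3/8)**2 = (-157/8)**2 = 24649/64)
602519/z(-977, -952) = 602519/(24649/64) = 602519*(64/24649) = 38561216/24649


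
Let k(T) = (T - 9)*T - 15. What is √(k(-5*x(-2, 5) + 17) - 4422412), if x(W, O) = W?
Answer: I*√4421941 ≈ 2102.8*I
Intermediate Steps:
k(T) = -15 + T*(-9 + T) (k(T) = (-9 + T)*T - 15 = T*(-9 + T) - 15 = -15 + T*(-9 + T))
√(k(-5*x(-2, 5) + 17) - 4422412) = √((-15 + (-5*(-2) + 17)² - 9*(-5*(-2) + 17)) - 4422412) = √((-15 + (10 + 17)² - 9*(10 + 17)) - 4422412) = √((-15 + 27² - 9*27) - 4422412) = √((-15 + 729 - 243) - 4422412) = √(471 - 4422412) = √(-4421941) = I*√4421941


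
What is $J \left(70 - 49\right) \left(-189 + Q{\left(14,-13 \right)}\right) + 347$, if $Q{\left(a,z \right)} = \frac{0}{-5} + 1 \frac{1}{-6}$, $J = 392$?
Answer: $-1556873$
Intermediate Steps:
$Q{\left(a,z \right)} = - \frac{1}{6}$ ($Q{\left(a,z \right)} = 0 \left(- \frac{1}{5}\right) + 1 \left(- \frac{1}{6}\right) = 0 - \frac{1}{6} = - \frac{1}{6}$)
$J \left(70 - 49\right) \left(-189 + Q{\left(14,-13 \right)}\right) + 347 = 392 \left(70 - 49\right) \left(-189 - \frac{1}{6}\right) + 347 = 392 \cdot 21 \left(- \frac{1135}{6}\right) + 347 = 392 \left(- \frac{7945}{2}\right) + 347 = -1557220 + 347 = -1556873$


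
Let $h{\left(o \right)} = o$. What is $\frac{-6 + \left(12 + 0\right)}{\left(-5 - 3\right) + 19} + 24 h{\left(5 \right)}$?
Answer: $\frac{1326}{11} \approx 120.55$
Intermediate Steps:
$\frac{-6 + \left(12 + 0\right)}{\left(-5 - 3\right) + 19} + 24 h{\left(5 \right)} = \frac{-6 + \left(12 + 0\right)}{\left(-5 - 3\right) + 19} + 24 \cdot 5 = \frac{-6 + 12}{\left(-5 - 3\right) + 19} + 120 = \frac{6}{-8 + 19} + 120 = \frac{6}{11} + 120 = \frac{1326}{11}$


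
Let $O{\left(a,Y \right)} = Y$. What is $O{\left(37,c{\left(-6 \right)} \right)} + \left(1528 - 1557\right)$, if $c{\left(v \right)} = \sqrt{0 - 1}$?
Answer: $-29 + i \approx -29.0 + 1.0 i$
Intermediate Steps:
$c{\left(v \right)} = i$ ($c{\left(v \right)} = \sqrt{-1} = i$)
$O{\left(37,c{\left(-6 \right)} \right)} + \left(1528 - 1557\right) = i + \left(1528 - 1557\right) = i - 29 = -29 + i$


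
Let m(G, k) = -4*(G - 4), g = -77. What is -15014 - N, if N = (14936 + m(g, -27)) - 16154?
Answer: -14120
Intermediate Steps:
m(G, k) = 16 - 4*G (m(G, k) = -4*(-4 + G) = 16 - 4*G)
N = -894 (N = (14936 + (16 - 4*(-77))) - 16154 = (14936 + (16 + 308)) - 16154 = (14936 + 324) - 16154 = 15260 - 16154 = -894)
-15014 - N = -15014 - 1*(-894) = -15014 + 894 = -14120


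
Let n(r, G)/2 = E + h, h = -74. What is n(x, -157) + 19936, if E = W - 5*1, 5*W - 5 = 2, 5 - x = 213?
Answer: 98904/5 ≈ 19781.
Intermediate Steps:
x = -208 (x = 5 - 1*213 = 5 - 213 = -208)
W = 7/5 (W = 1 + (1/5)*2 = 1 + 2/5 = 7/5 ≈ 1.4000)
E = -18/5 (E = 7/5 - 5*1 = 7/5 - 5 = -18/5 ≈ -3.6000)
n(r, G) = -776/5 (n(r, G) = 2*(-18/5 - 74) = 2*(-388/5) = -776/5)
n(x, -157) + 19936 = -776/5 + 19936 = 98904/5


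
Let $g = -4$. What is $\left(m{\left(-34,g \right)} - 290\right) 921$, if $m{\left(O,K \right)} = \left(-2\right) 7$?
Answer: $-279984$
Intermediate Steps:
$m{\left(O,K \right)} = -14$
$\left(m{\left(-34,g \right)} - 290\right) 921 = \left(-14 - 290\right) 921 = \left(-304\right) 921 = -279984$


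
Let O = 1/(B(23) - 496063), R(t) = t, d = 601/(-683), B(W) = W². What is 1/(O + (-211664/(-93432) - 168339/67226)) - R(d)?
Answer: -17493908835069946/5284533015388249 ≈ -3.3104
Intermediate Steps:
d = -601/683 (d = 601*(-1/683) = -601/683 ≈ -0.87994)
O = -1/495534 (O = 1/(23² - 496063) = 1/(529 - 496063) = 1/(-495534) = -1/495534 ≈ -2.0180e-6)
1/(O + (-211664/(-93432) - 168339/67226)) - R(d) = 1/(-1/495534 + (-211664/(-93432) - 168339/67226)) - 1*(-601/683) = 1/(-1/495534 + (-211664*(-1/93432) - 168339*1/67226)) + 601/683 = 1/(-1/495534 + (26458/11679 - 168339/67226)) + 601/683 = 1/(-1/495534 - 187365673/785132454) + 601/683 = 1/(-7737237211403/32421652121703) + 601/683 = -32421652121703/7737237211403 + 601/683 = -17493908835069946/5284533015388249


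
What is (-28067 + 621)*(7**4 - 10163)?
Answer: 213035852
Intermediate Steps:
(-28067 + 621)*(7**4 - 10163) = -27446*(2401 - 10163) = -27446*(-7762) = 213035852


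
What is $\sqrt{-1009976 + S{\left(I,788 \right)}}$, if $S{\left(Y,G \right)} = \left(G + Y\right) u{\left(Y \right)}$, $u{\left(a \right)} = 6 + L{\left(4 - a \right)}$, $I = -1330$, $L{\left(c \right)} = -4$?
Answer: $6 i \sqrt{28085} \approx 1005.5 i$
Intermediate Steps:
$u{\left(a \right)} = 2$ ($u{\left(a \right)} = 6 - 4 = 2$)
$S{\left(Y,G \right)} = 2 G + 2 Y$ ($S{\left(Y,G \right)} = \left(G + Y\right) 2 = 2 G + 2 Y$)
$\sqrt{-1009976 + S{\left(I,788 \right)}} = \sqrt{-1009976 + \left(2 \cdot 788 + 2 \left(-1330\right)\right)} = \sqrt{-1009976 + \left(1576 - 2660\right)} = \sqrt{-1009976 - 1084} = \sqrt{-1011060} = 6 i \sqrt{28085}$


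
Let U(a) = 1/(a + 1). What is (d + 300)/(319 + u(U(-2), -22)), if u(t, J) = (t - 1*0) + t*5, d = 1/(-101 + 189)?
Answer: 26401/27544 ≈ 0.95850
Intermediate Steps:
U(a) = 1/(1 + a)
d = 1/88 ≈ 0.011364
u(t, J) = 6*t (u(t, J) = (t + 0) + 5*t = t + 5*t = 6*t)
(d + 300)/(319 + u(U(-2), -22)) = (1/88 + 300)/(319 + 6/(1 - 2)) = 26401/(88*(319 + 6/(-1))) = 26401/(88*(319 + 6*(-1))) = 26401/(88*(319 - 6)) = (26401/88)/313 = (26401/88)*(1/313) = 26401/27544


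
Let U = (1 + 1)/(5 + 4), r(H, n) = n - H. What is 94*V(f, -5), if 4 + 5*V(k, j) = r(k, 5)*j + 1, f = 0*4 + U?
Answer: -22748/45 ≈ -505.51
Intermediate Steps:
U = 2/9 ≈ 0.22222
f = 2/9 (f = 0*4 + 2/9 = 0 + 2/9 = 2/9 ≈ 0.22222)
V(k, j) = -⅗ + j*(5 - k)/5 (V(k, j) = -⅘ + ((5 - k)*j + 1)/5 = -⅘ + (j*(5 - k) + 1)/5 = -⅘ + (1 + j*(5 - k))/5 = -⅘ + (⅕ + j*(5 - k)/5) = -⅗ + j*(5 - k)/5)
94*V(f, -5) = 94*(-⅗ - ⅕*(-5)*(-5 + 2/9)) = 94*(-⅗ - ⅕*(-5)*(-43/9)) = 94*(-⅗ - 43/9) = 94*(-242/45) = -22748/45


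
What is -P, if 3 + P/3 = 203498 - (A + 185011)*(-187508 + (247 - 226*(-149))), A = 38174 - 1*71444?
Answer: -69916945386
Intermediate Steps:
A = -33270 (A = 38174 - 71444 = -33270)
P = 69916945386 (P = -9 + 3*(203498 - (-33270 + 185011)*(-187508 + (247 - 226*(-149)))) = -9 + 3*(203498 - 151741*(-187508 + (247 + 33674))) = -9 + 3*(203498 - 151741*(-187508 + 33921)) = -9 + 3*(203498 - 151741*(-153587)) = -9 + 3*(203498 - 1*(-23305444967)) = -9 + 3*(203498 + 23305444967) = -9 + 3*23305648465 = -9 + 69916945395 = 69916945386)
-P = -1*69916945386 = -69916945386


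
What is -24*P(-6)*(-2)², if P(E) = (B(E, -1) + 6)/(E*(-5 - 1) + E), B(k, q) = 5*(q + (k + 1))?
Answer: 384/5 ≈ 76.800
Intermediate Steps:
B(k, q) = 5 + 5*k + 5*q (B(k, q) = 5*(q + (1 + k)) = 5*(1 + k + q) = 5 + 5*k + 5*q)
P(E) = -(6 + 5*E)/(5*E) (P(E) = ((5 + 5*E + 5*(-1)) + 6)/(E*(-5 - 1) + E) = ((5 + 5*E - 5) + 6)/(E*(-6) + E) = (5*E + 6)/(-6*E + E) = (6 + 5*E)/((-5*E)) = (6 + 5*E)*(-1/(5*E)) = -(6 + 5*E)/(5*E))
-24*P(-6)*(-2)² = -24*(-6/5 - 1*(-6))/(-6)*(-2)² = -(-4)*(-6/5 + 6)*4 = -(-4)*24/5*4 = -24*(-⅘)*4 = (96/5)*4 = 384/5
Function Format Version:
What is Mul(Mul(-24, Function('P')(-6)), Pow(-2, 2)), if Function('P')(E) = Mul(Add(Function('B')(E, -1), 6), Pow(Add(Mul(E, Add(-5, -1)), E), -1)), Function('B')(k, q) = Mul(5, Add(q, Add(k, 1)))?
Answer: Rational(384, 5) ≈ 76.800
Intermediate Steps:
Function('B')(k, q) = Add(5, Mul(5, k), Mul(5, q)) (Function('B')(k, q) = Mul(5, Add(q, Add(1, k))) = Mul(5, Add(1, k, q)) = Add(5, Mul(5, k), Mul(5, q)))
Function('P')(E) = Mul(Rational(-1, 5), Pow(E, -1), Add(6, Mul(5, E))) (Function('P')(E) = Mul(Add(Add(5, Mul(5, E), Mul(5, -1)), 6), Pow(Add(Mul(E, Add(-5, -1)), E), -1)) = Mul(Add(Add(5, Mul(5, E), -5), 6), Pow(Add(Mul(E, -6), E), -1)) = Mul(Add(Mul(5, E), 6), Pow(Add(Mul(-6, E), E), -1)) = Mul(Add(6, Mul(5, E)), Pow(Mul(-5, E), -1)) = Mul(Add(6, Mul(5, E)), Mul(Rational(-1, 5), Pow(E, -1))) = Mul(Rational(-1, 5), Pow(E, -1), Add(6, Mul(5, E))))
Mul(Mul(-24, Function('P')(-6)), Pow(-2, 2)) = Mul(Mul(-24, Mul(Pow(-6, -1), Add(Rational(-6, 5), Mul(-1, -6)))), Pow(-2, 2)) = Mul(Mul(-24, Mul(Rational(-1, 6), Add(Rational(-6, 5), 6))), 4) = Mul(Mul(-24, Mul(Rational(-1, 6), Rational(24, 5))), 4) = Mul(Mul(-24, Rational(-4, 5)), 4) = Mul(Rational(96, 5), 4) = Rational(384, 5)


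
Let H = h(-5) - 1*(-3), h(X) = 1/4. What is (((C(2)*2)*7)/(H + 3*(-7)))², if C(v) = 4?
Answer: 50176/5041 ≈ 9.9536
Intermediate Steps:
h(X) = ¼
H = 13/4 (H = ¼ - 1*(-3) = ¼ + 3 = 13/4 ≈ 3.2500)
(((C(2)*2)*7)/(H + 3*(-7)))² = (((4*2)*7)/(13/4 + 3*(-7)))² = ((8*7)/(13/4 - 21))² = (56/(-71/4))² = (56*(-4/71))² = (-224/71)² = 50176/5041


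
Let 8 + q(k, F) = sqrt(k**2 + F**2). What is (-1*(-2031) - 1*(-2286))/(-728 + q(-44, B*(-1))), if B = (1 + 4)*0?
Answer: -4317/692 ≈ -6.2384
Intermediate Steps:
B = 0 (B = 5*0 = 0)
q(k, F) = -8 + sqrt(F**2 + k**2) (q(k, F) = -8 + sqrt(k**2 + F**2) = -8 + sqrt(F**2 + k**2))
(-1*(-2031) - 1*(-2286))/(-728 + q(-44, B*(-1))) = (-1*(-2031) - 1*(-2286))/(-728 + (-8 + sqrt((0*(-1))**2 + (-44)**2))) = (2031 + 2286)/(-728 + (-8 + sqrt(0**2 + 1936))) = 4317/(-728 + (-8 + sqrt(0 + 1936))) = 4317/(-728 + (-8 + sqrt(1936))) = 4317/(-728 + (-8 + 44)) = 4317/(-728 + 36) = 4317/(-692) = 4317*(-1/692) = -4317/692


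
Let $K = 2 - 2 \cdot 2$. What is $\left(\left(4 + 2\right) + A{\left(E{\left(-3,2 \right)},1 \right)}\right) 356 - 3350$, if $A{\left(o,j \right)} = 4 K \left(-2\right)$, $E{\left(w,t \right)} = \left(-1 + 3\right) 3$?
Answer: $4482$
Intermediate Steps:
$K = -2$ ($K = 2 - 4 = -2$)
$E{\left(w,t \right)} = 6$ ($E{\left(w,t \right)} = 2 \cdot 3 = 6$)
$A{\left(o,j \right)} = 16$ ($A{\left(o,j \right)} = 4 \left(-2\right) \left(-2\right) = \left(-8\right) \left(-2\right) = 16$)
$\left(\left(4 + 2\right) + A{\left(E{\left(-3,2 \right)},1 \right)}\right) 356 - 3350 = \left(\left(4 + 2\right) + 16\right) 356 - 3350 = \left(6 + 16\right) 356 - 3350 = 22 \cdot 356 - 3350 = 7832 - 3350 = 4482$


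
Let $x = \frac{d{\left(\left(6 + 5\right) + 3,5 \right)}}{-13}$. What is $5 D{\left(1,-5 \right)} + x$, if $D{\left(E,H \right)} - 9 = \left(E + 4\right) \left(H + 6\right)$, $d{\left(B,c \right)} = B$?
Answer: $\frac{896}{13} \approx 68.923$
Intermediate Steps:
$D{\left(E,H \right)} = 9 + \left(4 + E\right) \left(6 + H\right)$ ($D{\left(E,H \right)} = 9 + \left(E + 4\right) \left(H + 6\right) = 9 + \left(4 + E\right) \left(6 + H\right)$)
$x = - \frac{14}{13}$ ($x = \frac{\left(6 + 5\right) + 3}{-13} = \left(11 + 3\right) \left(- \frac{1}{13}\right) = 14 \left(- \frac{1}{13}\right) = - \frac{14}{13} \approx -1.0769$)
$5 D{\left(1,-5 \right)} + x = 5 \left(33 + 4 \left(-5\right) + 6 \cdot 1 + 1 \left(-5\right)\right) - \frac{14}{13} = 5 \left(33 - 20 + 6 - 5\right) - \frac{14}{13} = 5 \cdot 14 - \frac{14}{13} = 70 - \frac{14}{13} = \frac{896}{13}$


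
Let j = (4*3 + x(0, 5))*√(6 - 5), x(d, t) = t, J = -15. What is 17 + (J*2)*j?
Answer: -493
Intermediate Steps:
j = 17 (j = (4*3 + 5)*√(6 - 5) = (12 + 5)*√1 = 17*1 = 17)
17 + (J*2)*j = 17 - 15*2*17 = 17 - 30*17 = 17 - 510 = -493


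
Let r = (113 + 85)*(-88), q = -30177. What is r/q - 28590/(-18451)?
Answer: 131583406/61866203 ≈ 2.1269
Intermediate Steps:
r = -17424 (r = 198*(-88) = -17424)
r/q - 28590/(-18451) = -17424/(-30177) - 28590/(-18451) = -17424*(-1/30177) - 28590*(-1/18451) = 1936/3353 + 28590/18451 = 131583406/61866203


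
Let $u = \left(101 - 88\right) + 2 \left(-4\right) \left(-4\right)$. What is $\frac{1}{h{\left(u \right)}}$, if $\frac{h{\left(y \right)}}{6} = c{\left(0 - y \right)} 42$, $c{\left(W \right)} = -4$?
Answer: $- \frac{1}{1008} \approx -0.00099206$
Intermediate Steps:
$u = 45$ ($u = 13 - -32 = 13 + 32 = 45$)
$h{\left(y \right)} = -1008$ ($h{\left(y \right)} = 6 \left(\left(-4\right) 42\right) = 6 \left(-168\right) = -1008$)
$\frac{1}{h{\left(u \right)}} = \frac{1}{-1008} = - \frac{1}{1008}$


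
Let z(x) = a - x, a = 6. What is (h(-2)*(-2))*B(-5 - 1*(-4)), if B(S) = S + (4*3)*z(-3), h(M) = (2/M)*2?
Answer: 428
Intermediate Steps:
h(M) = 4/M
z(x) = 6 - x
B(S) = 108 + S (B(S) = S + (4*3)*(6 - 1*(-3)) = S + 12*(6 + 3) = S + 12*9 = S + 108 = 108 + S)
(h(-2)*(-2))*B(-5 - 1*(-4)) = ((4/(-2))*(-2))*(108 + (-5 - 1*(-4))) = ((4*(-½))*(-2))*(108 + (-5 + 4)) = (-2*(-2))*(108 - 1) = 4*107 = 428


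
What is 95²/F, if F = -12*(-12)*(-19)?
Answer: -475/144 ≈ -3.2986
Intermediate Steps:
F = -2736 (F = 144*(-19) = -2736)
95²/F = 95²/(-2736) = 9025*(-1/2736) = -475/144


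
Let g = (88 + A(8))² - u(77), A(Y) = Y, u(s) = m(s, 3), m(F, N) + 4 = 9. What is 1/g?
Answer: 1/9211 ≈ 0.00010857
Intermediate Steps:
m(F, N) = 5 (m(F, N) = -4 + 9 = 5)
u(s) = 5
g = 9211 (g = (88 + 8)² - 1*5 = 96² - 5 = 9216 - 5 = 9211)
1/g = 1/9211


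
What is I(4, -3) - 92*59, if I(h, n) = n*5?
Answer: -5443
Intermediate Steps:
I(h, n) = 5*n
I(4, -3) - 92*59 = 5*(-3) - 92*59 = -15 - 5428 = -5443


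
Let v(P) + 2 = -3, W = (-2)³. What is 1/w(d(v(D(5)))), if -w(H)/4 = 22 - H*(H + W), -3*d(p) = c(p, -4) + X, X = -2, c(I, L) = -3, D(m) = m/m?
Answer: -9/1172 ≈ -0.0076792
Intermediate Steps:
D(m) = 1
W = -8
v(P) = -5 (v(P) = -2 - 3 = -5)
d(p) = 5/3 (d(p) = -(-3 - 2)/3 = -⅓*(-5) = 5/3)
w(H) = -88 + 4*H*(-8 + H) (w(H) = -4*(22 - H*(H - 8)) = -4*(22 - H*(-8 + H)) = -88 + 4*H*(-8 + H))
1/w(d(v(D(5)))) = 1/(-88 - 32*5/3 + 4*(5/3)²) = 1/(-88 - 160/3 + 4*(25/9)) = 1/(-88 - 160/3 + 100/9) = 1/(-1172/9) = -9/1172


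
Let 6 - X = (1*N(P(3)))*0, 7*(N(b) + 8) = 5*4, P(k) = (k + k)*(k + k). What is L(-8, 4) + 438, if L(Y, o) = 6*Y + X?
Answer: 396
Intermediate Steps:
P(k) = 4*k² (P(k) = (2*k)*(2*k) = 4*k²)
N(b) = -36/7 (N(b) = -8 + (5*4)/7 = -8 + (⅐)*20 = -8 + 20/7 = -36/7)
X = 6 (X = 6 - 1*(-36/7)*0 = 6 - (-36)*0/7 = 6 - 1*0 = 6 + 0 = 6)
L(Y, o) = 6 + 6*Y (L(Y, o) = 6*Y + 6 = 6 + 6*Y)
L(-8, 4) + 438 = (6 + 6*(-8)) + 438 = (6 - 48) + 438 = -42 + 438 = 396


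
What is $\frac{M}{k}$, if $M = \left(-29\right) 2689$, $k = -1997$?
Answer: $\frac{77981}{1997} \approx 39.049$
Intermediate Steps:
$M = -77981$
$\frac{M}{k} = - \frac{77981}{-1997} = \left(-77981\right) \left(- \frac{1}{1997}\right) = \frac{77981}{1997}$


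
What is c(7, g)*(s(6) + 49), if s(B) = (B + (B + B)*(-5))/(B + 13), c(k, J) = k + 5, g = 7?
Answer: 10524/19 ≈ 553.89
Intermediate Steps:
c(k, J) = 5 + k
s(B) = -9*B/(13 + B) (s(B) = (B + (2*B)*(-5))/(13 + B) = (B - 10*B)/(13 + B) = (-9*B)/(13 + B) = -9*B/(13 + B))
c(7, g)*(s(6) + 49) = (5 + 7)*(-9*6/(13 + 6) + 49) = 12*(-9*6/19 + 49) = 12*(-9*6*1/19 + 49) = 12*(-54/19 + 49) = 12*(877/19) = 10524/19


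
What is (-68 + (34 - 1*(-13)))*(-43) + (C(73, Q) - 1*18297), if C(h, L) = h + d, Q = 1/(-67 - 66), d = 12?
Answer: -17309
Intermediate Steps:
Q = -1/133 (Q = 1/(-133) = -1/133 ≈ -0.0075188)
C(h, L) = 12 + h (C(h, L) = h + 12 = 12 + h)
(-68 + (34 - 1*(-13)))*(-43) + (C(73, Q) - 1*18297) = (-68 + (34 - 1*(-13)))*(-43) + ((12 + 73) - 1*18297) = (-68 + (34 + 13))*(-43) + (85 - 18297) = (-68 + 47)*(-43) - 18212 = -21*(-43) - 18212 = 903 - 18212 = -17309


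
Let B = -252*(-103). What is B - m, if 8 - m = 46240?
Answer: 72188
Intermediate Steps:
m = -46232 (m = 8 - 1*46240 = 8 - 46240 = -46232)
B = 25956
B - m = 25956 - 1*(-46232) = 25956 + 46232 = 72188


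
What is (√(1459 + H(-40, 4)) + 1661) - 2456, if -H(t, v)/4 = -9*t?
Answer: -795 + √19 ≈ -790.64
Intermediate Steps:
H(t, v) = 36*t (H(t, v) = -(-36)*t = 36*t)
(√(1459 + H(-40, 4)) + 1661) - 2456 = (√(1459 + 36*(-40)) + 1661) - 2456 = (√(1459 - 1440) + 1661) - 2456 = (√19 + 1661) - 2456 = (1661 + √19) - 2456 = -795 + √19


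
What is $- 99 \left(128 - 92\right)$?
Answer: $-3564$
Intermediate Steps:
$- 99 \left(128 - 92\right) = \left(-99\right) 36 = -3564$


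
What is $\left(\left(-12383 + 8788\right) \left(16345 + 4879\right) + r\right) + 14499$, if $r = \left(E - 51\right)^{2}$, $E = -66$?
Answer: $-76272092$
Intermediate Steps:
$r = 13689$ ($r = \left(-66 - 51\right)^{2} = \left(-117\right)^{2} = 13689$)
$\left(\left(-12383 + 8788\right) \left(16345 + 4879\right) + r\right) + 14499 = \left(\left(-12383 + 8788\right) \left(16345 + 4879\right) + 13689\right) + 14499 = \left(\left(-3595\right) 21224 + 13689\right) + 14499 = \left(-76300280 + 13689\right) + 14499 = -76286591 + 14499 = -76272092$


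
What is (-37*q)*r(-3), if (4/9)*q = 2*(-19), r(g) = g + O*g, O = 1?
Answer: -18981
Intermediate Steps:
r(g) = 2*g (r(g) = g + 1*g = g + g = 2*g)
q = -171/2 (q = 9*(2*(-19))/4 = (9/4)*(-38) = -171/2 ≈ -85.500)
(-37*q)*r(-3) = (-37*(-171/2))*(2*(-3)) = (6327/2)*(-6) = -18981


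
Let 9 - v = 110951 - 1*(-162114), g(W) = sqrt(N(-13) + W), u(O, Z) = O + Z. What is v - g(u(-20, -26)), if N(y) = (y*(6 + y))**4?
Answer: -273056 - 3*sqrt(7619435) ≈ -2.8134e+5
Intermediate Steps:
N(y) = y**4*(6 + y)**4
g(W) = sqrt(68574961 + W) (g(W) = sqrt((-13)**4*(6 - 13)**4 + W) = sqrt(28561*(-7)**4 + W) = sqrt(28561*2401 + W) = sqrt(68574961 + W))
v = -273056 (v = 9 - (110951 - 1*(-162114)) = 9 - (110951 + 162114) = 9 - 1*273065 = 9 - 273065 = -273056)
v - g(u(-20, -26)) = -273056 - sqrt(68574961 + (-20 - 26)) = -273056 - sqrt(68574961 - 46) = -273056 - sqrt(68574915) = -273056 - 3*sqrt(7619435)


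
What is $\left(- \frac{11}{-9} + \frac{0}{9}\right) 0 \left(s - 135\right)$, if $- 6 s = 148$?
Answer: $0$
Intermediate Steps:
$s = - \frac{74}{3}$ ($s = \left(- \frac{1}{6}\right) 148 = - \frac{74}{3} \approx -24.667$)
$\left(- \frac{11}{-9} + \frac{0}{9}\right) 0 \left(s - 135\right) = \left(- \frac{11}{-9} + \frac{0}{9}\right) 0 \left(- \frac{74}{3} - 135\right) = \left(\left(-11\right) \left(- \frac{1}{9}\right) + 0 \cdot \frac{1}{9}\right) 0 \left(- \frac{479}{3}\right) = \left(\frac{11}{9} + 0\right) 0 \left(- \frac{479}{3}\right) = \frac{11}{9} \cdot 0 \left(- \frac{479}{3}\right) = 0 \left(- \frac{479}{3}\right) = 0$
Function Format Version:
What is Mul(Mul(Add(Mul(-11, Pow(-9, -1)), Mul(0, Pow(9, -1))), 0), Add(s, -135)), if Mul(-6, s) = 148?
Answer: 0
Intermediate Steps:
s = Rational(-74, 3) (s = Mul(Rational(-1, 6), 148) = Rational(-74, 3) ≈ -24.667)
Mul(Mul(Add(Mul(-11, Pow(-9, -1)), Mul(0, Pow(9, -1))), 0), Add(s, -135)) = Mul(Mul(Add(Mul(-11, Pow(-9, -1)), Mul(0, Pow(9, -1))), 0), Add(Rational(-74, 3), -135)) = Mul(Mul(Add(Mul(-11, Rational(-1, 9)), Mul(0, Rational(1, 9))), 0), Rational(-479, 3)) = Mul(Mul(Add(Rational(11, 9), 0), 0), Rational(-479, 3)) = Mul(Mul(Rational(11, 9), 0), Rational(-479, 3)) = Mul(0, Rational(-479, 3)) = 0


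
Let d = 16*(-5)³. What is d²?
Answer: 4000000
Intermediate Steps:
d = -2000 (d = 16*(-125) = -2000)
d² = (-2000)² = 4000000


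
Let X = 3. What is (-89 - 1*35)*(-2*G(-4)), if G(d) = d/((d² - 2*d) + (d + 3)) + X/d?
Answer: -5270/23 ≈ -229.13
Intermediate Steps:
G(d) = 3/d + d/(3 + d² - d) (G(d) = d/((d² - 2*d) + (d + 3)) + 3/d = d/((d² - 2*d) + (3 + d)) + 3/d = d/(3 + d² - d) + 3/d = 3/d + d/(3 + d² - d))
(-89 - 1*35)*(-2*G(-4)) = (-89 - 1*35)*(-2*(9 - 3*(-4) + 4*(-4)²)/((-4)*(3 + (-4)² - 1*(-4)))) = (-89 - 35)*(-(-1)*(9 + 12 + 4*16)/(2*(3 + 16 + 4))) = -(-248)*(-¼*(9 + 12 + 64)/23) = -(-248)*(-¼*1/23*85) = -(-248)*(-85)/92 = -124*85/46 = -5270/23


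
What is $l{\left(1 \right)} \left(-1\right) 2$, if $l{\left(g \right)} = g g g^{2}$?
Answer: $-2$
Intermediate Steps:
$l{\left(g \right)} = g^{4}$ ($l{\left(g \right)} = g^{2} g^{2} = g^{4}$)
$l{\left(1 \right)} \left(-1\right) 2 = 1^{4} \left(-1\right) 2 = 1 \left(-1\right) 2 = \left(-1\right) 2 = -2$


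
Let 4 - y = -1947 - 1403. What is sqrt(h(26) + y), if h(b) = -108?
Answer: sqrt(3246) ≈ 56.974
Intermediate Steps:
y = 3354 (y = 4 - (-1947 - 1403) = 4 - 1*(-3350) = 4 + 3350 = 3354)
sqrt(h(26) + y) = sqrt(-108 + 3354) = sqrt(3246)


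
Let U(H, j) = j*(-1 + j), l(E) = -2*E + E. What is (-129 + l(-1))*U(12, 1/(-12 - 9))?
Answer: -2816/441 ≈ -6.3855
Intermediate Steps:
l(E) = -E
(-129 + l(-1))*U(12, 1/(-12 - 9)) = (-129 - 1*(-1))*((-1 + 1/(-12 - 9))/(-12 - 9)) = (-129 + 1)*((-1 + 1/(-21))/(-21)) = -(-128)*(-1 - 1/21)/21 = -(-128)*(-22)/(21*21) = -128*22/441 = -2816/441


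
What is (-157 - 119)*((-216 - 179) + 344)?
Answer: 14076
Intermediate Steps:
(-157 - 119)*((-216 - 179) + 344) = -276*(-395 + 344) = -276*(-51) = 14076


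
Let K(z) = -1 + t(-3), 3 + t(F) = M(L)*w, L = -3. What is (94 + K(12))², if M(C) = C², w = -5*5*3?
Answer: 342225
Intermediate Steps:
w = -75 (w = -25*3 = -75)
t(F) = -678 (t(F) = -3 + (-3)²*(-75) = -3 + 9*(-75) = -3 - 675 = -678)
K(z) = -679 (K(z) = -1 - 678 = -679)
(94 + K(12))² = (94 - 679)² = (-585)² = 342225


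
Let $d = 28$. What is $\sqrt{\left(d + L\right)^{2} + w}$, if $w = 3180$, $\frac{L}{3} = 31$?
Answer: $\sqrt{17821} \approx 133.5$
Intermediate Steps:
$L = 93$ ($L = 3 \cdot 31 = 93$)
$\sqrt{\left(d + L\right)^{2} + w} = \sqrt{\left(28 + 93\right)^{2} + 3180} = \sqrt{121^{2} + 3180} = \sqrt{14641 + 3180} = \sqrt{17821}$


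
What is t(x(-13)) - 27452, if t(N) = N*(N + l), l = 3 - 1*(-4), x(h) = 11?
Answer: -27254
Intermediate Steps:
l = 7 (l = 3 + 4 = 7)
t(N) = N*(7 + N) (t(N) = N*(N + 7) = N*(7 + N))
t(x(-13)) - 27452 = 11*(7 + 11) - 27452 = 11*18 - 27452 = 198 - 27452 = -27254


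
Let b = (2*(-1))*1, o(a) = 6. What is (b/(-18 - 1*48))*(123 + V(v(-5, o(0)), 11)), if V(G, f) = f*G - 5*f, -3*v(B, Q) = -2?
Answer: 226/99 ≈ 2.2828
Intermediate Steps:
v(B, Q) = ⅔ (v(B, Q) = -⅓*(-2) = ⅔)
b = -2 (b = -2*1 = -2)
V(G, f) = -5*f + G*f (V(G, f) = G*f - 5*f = -5*f + G*f)
(b/(-18 - 1*48))*(123 + V(v(-5, o(0)), 11)) = (-2/(-18 - 1*48))*(123 + 11*(-5 + ⅔)) = (-2/(-18 - 48))*(123 + 11*(-13/3)) = (-2/(-66))*(123 - 143/3) = -2*(-1/66)*(226/3) = (1/33)*(226/3) = 226/99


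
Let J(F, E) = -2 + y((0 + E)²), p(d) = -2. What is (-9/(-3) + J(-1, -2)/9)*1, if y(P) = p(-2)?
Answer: 23/9 ≈ 2.5556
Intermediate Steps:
y(P) = -2
J(F, E) = -4 (J(F, E) = -2 - 2 = -4)
(-9/(-3) + J(-1, -2)/9)*1 = (-9/(-3) - 4/9)*1 = (-9*(-⅓) - 4*⅑)*1 = (3 - 4/9)*1 = (23/9)*1 = 23/9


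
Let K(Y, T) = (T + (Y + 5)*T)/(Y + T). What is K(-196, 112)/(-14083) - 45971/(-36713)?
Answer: 1914326899/1551087537 ≈ 1.2342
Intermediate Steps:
K(Y, T) = (T + T*(5 + Y))/(T + Y) (K(Y, T) = (T + (5 + Y)*T)/(T + Y) = (T + T*(5 + Y))/(T + Y))
K(-196, 112)/(-14083) - 45971/(-36713) = (112*(6 - 196)/(112 - 196))/(-14083) - 45971/(-36713) = (112*(-190)/(-84))*(-1/14083) - 45971*(-1/36713) = (112*(-1/84)*(-190))*(-1/14083) + 45971/36713 = (760/3)*(-1/14083) + 45971/36713 = -760/42249 + 45971/36713 = 1914326899/1551087537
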